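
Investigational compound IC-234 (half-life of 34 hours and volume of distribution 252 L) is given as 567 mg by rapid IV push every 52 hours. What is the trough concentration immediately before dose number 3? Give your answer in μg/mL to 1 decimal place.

1.0 μg/mL

f = (1/2)^(τ/t½) = (1/2)^(52/34) ≈ 0.3464.
C₀ = D/Vd = 567/252 ≈ 2.250 μg/mL.
Before the 3rd dose, 2 doses have been given. Superposition: Cmin = C₀·(f + f²).
≈ 2.250 × (0.3464 + 0.1200) ≈ 2.250 × 0.4664 ≈ 1.049 μg/mL.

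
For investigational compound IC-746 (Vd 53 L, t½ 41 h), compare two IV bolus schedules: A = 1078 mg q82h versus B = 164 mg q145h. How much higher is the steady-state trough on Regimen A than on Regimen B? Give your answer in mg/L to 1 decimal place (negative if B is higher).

Regimen A: f = (1/2)^(82/41) ≈ 0.2500; Cmin,ss = (1078/53)·f/(1−f) ≈ 6.780 mg/L.
Regimen B: f = (1/2)^(145/41) ≈ 0.0862; Cmin,ss = (164/53)·f/(1−f) ≈ 0.292 mg/L.
Difference ≈ 6.780 − 0.292 ≈ 6.488 mg/L.

6.5 mg/L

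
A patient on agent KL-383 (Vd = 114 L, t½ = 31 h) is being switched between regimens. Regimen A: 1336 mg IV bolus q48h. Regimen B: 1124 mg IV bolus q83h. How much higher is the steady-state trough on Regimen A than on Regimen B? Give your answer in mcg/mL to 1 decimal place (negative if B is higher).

Regimen A: f = (1/2)^(48/31) ≈ 0.3419; Cmin,ss = (1336/114)·f/(1−f) ≈ 6.088 mcg/mL.
Regimen B: f = (1/2)^(83/31) ≈ 0.1563; Cmin,ss = (1124/114)·f/(1−f) ≈ 1.827 mcg/mL.
Difference ≈ 6.088 − 1.827 ≈ 4.261 mcg/mL.

4.3 mcg/mL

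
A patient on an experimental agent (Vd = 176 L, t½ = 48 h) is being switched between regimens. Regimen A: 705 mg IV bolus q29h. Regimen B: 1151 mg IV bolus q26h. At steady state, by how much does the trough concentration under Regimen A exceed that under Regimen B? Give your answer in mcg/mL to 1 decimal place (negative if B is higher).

-6.7 mcg/mL

Regimen A: f = (1/2)^(29/48) ≈ 0.6579; Cmin,ss = (705/176)·f/(1−f) ≈ 7.703 mcg/mL.
Regimen B: f = (1/2)^(26/48) ≈ 0.6870; Cmin,ss = (1151/176)·f/(1−f) ≈ 14.354 mcg/mL.
Difference ≈ 7.703 − 14.354 ≈ -6.651 mcg/mL.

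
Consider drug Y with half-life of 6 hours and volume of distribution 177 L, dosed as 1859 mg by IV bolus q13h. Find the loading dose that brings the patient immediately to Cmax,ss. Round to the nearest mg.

2392 mg

f = (1/2)^(13/6) ≈ 0.222725; accumulation ratio R = 1/(1−f) ≈ 1.28655.
Loading dose to hit Cmax,ss on first dose: D_load = D_maint·R ≈ 1859 × 1.28655 ≈ 2391.70 mg.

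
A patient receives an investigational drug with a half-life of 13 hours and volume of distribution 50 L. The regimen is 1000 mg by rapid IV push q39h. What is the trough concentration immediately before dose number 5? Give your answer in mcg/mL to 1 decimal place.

2.9 mcg/mL

f = (1/2)^(τ/t½) = (1/2)^(39/13) ≈ 0.1250.
C₀ = D/Vd = 1000/50 ≈ 20.000 mcg/mL.
Before the 5th dose, 4 doses have been given. Superposition: Cmin = C₀·(f + f² + … + f^4).
≈ 20.000 × (0.1250 + 0.0156 + 0.0020 + 0.0002) ≈ 20.000 × 0.1428 ≈ 2.856 mcg/mL.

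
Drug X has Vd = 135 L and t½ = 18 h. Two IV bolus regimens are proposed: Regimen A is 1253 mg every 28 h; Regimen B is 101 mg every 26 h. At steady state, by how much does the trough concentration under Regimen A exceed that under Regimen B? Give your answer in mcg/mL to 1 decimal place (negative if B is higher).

4.4 mcg/mL

Regimen A: f = (1/2)^(28/18) ≈ 0.3402; Cmin,ss = (1253/135)·f/(1−f) ≈ 4.786 mcg/mL.
Regimen B: f = (1/2)^(26/18) ≈ 0.3674; Cmin,ss = (101/135)·f/(1−f) ≈ 0.435 mcg/mL.
Difference ≈ 4.786 − 0.435 ≈ 4.351 mcg/mL.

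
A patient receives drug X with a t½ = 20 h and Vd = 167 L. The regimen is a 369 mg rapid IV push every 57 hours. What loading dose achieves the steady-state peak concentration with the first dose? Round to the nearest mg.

f = (1/2)^(57/20) ≈ 0.138696; accumulation ratio R = 1/(1−f) ≈ 1.16103.
Loading dose to hit Cmax,ss on first dose: D_load = D_maint·R ≈ 369 × 1.16103 ≈ 428.42 mg.

428 mg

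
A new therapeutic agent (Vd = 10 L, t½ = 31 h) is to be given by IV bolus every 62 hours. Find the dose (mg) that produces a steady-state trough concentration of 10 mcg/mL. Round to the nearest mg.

τ/t½ = 62/31 ≈ 2, so f = (1/2)^(62/31) ≈ 0.250000.
Cmin,ss = (D/Vd)·f/(1−f), so D = Cmin,ss·Vd·(1−f)/f.
D = 10 × 10 × (1−f)/f ≈ 10 × 10 × 3.00000 ≈ 300.00 mg.

300 mg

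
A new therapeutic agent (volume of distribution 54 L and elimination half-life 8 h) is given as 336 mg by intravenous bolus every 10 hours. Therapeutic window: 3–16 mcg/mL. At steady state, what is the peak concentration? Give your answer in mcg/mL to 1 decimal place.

τ/t½ = 10/8 ≈ 1.25, so fraction remaining f = (1/2)^(10/8) ≈ 0.4204.
Accumulation ratio R = 1/(1 − f) ≈ 1/0.5796 ≈ 1.7253.
Each bolus raises the concentration by D/Vd = 336/54 ≈ 6.222 mcg/mL.
Steady-state peak Cmax,ss = C₀·R ≈ 6.222 × 1.7253 ≈ 10.735 mcg/mL.
Peak 10.7 mcg/mL vs MTC 16 mcg/mL: below toxic threshold.

10.7 mcg/mL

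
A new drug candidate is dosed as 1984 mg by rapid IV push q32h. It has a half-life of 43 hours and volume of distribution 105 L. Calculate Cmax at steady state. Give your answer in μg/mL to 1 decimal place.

τ/t½ = 32/43 ≈ 0.74419, so fraction remaining f = (1/2)^(32/43) ≈ 0.5970.
At steady state, accumulation factor R = 1/(1 − e^(−kτ)) ≈ 2.4814.
Single-dose peak C₀ = D/Vd = 1984/105 ≈ 18.895 μg/mL.
Steady-state peak Cmax,ss = C₀·R ≈ 18.895 × 2.4814 ≈ 46.886 μg/mL.

46.9 μg/mL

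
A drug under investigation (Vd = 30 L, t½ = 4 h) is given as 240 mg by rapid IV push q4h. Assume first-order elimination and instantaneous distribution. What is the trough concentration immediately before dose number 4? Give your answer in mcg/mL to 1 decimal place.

f = (1/2)^(τ/t½) = (1/2)^(4/4) ≈ 0.5000.
C₀ = D/Vd = 240/30 ≈ 8.000 mcg/mL.
Before the 4th dose, 3 doses have been given. Superposition: Cmin = C₀·(f + f² + … + f^3).
≈ 8.000 × (0.5000 + 0.2500 + 0.1250) ≈ 8.000 × 0.8750 ≈ 7.000 mcg/mL.

7.0 mcg/mL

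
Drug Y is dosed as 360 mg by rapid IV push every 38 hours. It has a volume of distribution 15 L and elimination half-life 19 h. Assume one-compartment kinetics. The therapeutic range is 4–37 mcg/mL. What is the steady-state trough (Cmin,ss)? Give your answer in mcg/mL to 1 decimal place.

8.0 mcg/mL

The dosing interval is 2 half-lives, so f = 2^(−2) = 0.25.
Accumulation ratio R = 1/(1 − f) = 1/0.75 = 4/3.
Single-dose peak C₀ = D/Vd = 360/15 = 24 mcg/mL.
Steady-state peak Cmax,ss = C₀·R = 24 × 4/3 ≈ 32.000 mcg/mL.
Steady-state trough Cmin,ss = Cmax,ss·f ≈ 32.000 × 0.25 ≈ 8.000 mcg/mL.
Trough 8.0 mcg/mL vs MEC 4 mcg/mL: adequate.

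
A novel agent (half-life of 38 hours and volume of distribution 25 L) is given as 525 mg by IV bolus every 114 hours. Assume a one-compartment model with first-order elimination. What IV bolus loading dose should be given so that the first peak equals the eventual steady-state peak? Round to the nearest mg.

f = (1/2)^(114/38) ≈ 0.125000; accumulation ratio R = 1/(1−f) ≈ 1.14286.
Loading dose to hit Cmax,ss on first dose: D_load = D_maint·R ≈ 525 × 1.14286 ≈ 600.00 mg.

600 mg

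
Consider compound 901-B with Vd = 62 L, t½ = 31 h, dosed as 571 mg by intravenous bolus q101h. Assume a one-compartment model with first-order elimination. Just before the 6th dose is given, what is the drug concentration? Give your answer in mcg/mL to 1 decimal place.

1.1 mcg/mL

f = (1/2)^(τ/t½) = (1/2)^(101/31) ≈ 0.1045.
C₀ = D/Vd = 571/62 ≈ 9.210 mcg/mL.
Before the 6th dose, 5 doses have been given. Superposition: Cmin = C₀·(f + f² + … + f^5).
≈ 9.210 × (0.1045 + 0.0109 + 0.0011 + 0.0001 + 0.0000) ≈ 9.210 × 0.1166 ≈ 1.074 mcg/mL.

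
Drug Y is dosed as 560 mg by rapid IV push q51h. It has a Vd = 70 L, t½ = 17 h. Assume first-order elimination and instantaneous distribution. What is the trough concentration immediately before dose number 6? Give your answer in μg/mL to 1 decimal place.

1.1 μg/mL

f = (1/2)^(τ/t½) = (1/2)^(51/17) ≈ 0.1250.
C₀ = D/Vd = 560/70 ≈ 8.000 μg/mL.
Before the 6th dose, 5 doses have been given. Superposition: Cmin = C₀·(f + f² + … + f^5).
≈ 8.000 × (0.1250 + 0.0156 + 0.0020 + 0.0002 + 0.0000) ≈ 8.000 × 0.1428 ≈ 1.142 μg/mL.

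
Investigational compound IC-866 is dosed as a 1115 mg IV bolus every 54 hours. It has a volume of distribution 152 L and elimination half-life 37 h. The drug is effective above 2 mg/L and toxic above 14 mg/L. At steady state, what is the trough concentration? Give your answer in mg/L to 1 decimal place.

4.2 mg/L

k = ln2/t½ = ln2/37 ≈ 0.018734 h⁻¹; fraction remaining f = e^(−kτ) = e^(−0.018734×54) ≈ 0.3636.
At steady state, accumulation factor R = 1/(1 − e^(−kτ)) ≈ 1.5713.
Each bolus raises the concentration by D/Vd = 1115/152 ≈ 7.336 mg/L.
Steady-state peak Cmax,ss = C₀·R ≈ 7.336 × 1.5713 ≈ 11.527 mg/L.
Steady-state trough Cmin,ss = Cmax,ss·f ≈ 11.527 × 0.3636 ≈ 4.191 mg/L.
Trough 4.2 mg/L vs MEC 2 mg/L: adequate.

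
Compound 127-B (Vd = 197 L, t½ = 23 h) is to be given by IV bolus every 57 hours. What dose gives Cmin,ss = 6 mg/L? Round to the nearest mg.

τ/t½ = 57/23 ≈ 2.4783, so f = (1/2)^(57/23) ≈ 0.179461.
Cmin,ss = (D/Vd)·f/(1−f), so D = Cmin,ss·Vd·(1−f)/f.
D = 6 × 197 × (1−f)/f ≈ 6 × 197 × 4.57224 ≈ 5404.39 mg.

5404 mg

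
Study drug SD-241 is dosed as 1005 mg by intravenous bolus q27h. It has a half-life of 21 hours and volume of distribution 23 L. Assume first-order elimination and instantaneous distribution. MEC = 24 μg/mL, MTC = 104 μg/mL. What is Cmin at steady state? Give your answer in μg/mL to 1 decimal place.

30.4 μg/mL

Over one 27-h interval, 27/21 ≈ 1.2857 half-lives elapse, leaving f ≈ 0.4102 of each dose.
At steady state, accumulation factor R = 1/(1 − e^(−kτ)) ≈ 1.6955.
Each bolus raises the concentration by D/Vd = 1005/23 ≈ 43.696 μg/mL.
Steady-state peak Cmax,ss = C₀·R ≈ 43.696 × 1.6955 ≈ 74.087 μg/mL.
Steady-state trough Cmin,ss = Cmax,ss·f ≈ 74.087 × 0.4102 ≈ 30.390 μg/mL.
Trough 30.4 μg/mL vs MEC 24 μg/mL: adequate.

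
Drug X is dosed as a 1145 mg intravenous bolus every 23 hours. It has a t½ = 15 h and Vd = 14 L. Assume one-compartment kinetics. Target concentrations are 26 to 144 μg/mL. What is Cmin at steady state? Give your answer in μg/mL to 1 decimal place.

43.2 μg/mL

τ/t½ = 23/15 ≈ 1.5333, so fraction remaining f = (1/2)^(23/15) ≈ 0.3455.
Single-dose peak C₀ = D/Vd = 1145/14 ≈ 81.786 μg/mL.
Steady-state trough Cmin,ss = C₀·f/(1−f) ≈ 81.786 × 0.3455/0.6545 ≈ 43.174 μg/mL.
Trough 43.2 μg/mL vs MEC 26 μg/mL: adequate.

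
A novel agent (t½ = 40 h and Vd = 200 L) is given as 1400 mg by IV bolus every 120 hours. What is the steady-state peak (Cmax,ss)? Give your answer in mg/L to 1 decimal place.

The dosing interval is 3 half-lives, so f = 2^(−3) = 0.125.
Accumulation ratio R = 1/(1 − f) = 1/0.875 = 8/7.
Single-dose peak C₀ = D/Vd = 1400/200 = 7 mg/L.
Steady-state peak Cmax,ss = C₀·R = 7 × 8/7 ≈ 8.000 mg/L.

8.0 mg/L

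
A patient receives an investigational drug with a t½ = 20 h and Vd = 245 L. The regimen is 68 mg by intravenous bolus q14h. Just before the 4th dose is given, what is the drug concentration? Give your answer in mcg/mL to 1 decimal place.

0.3 mcg/mL

f = (1/2)^(τ/t½) = (1/2)^(14/20) ≈ 0.6156.
C₀ = D/Vd = 68/245 ≈ 0.278 mcg/mL.
Before the 4th dose, 3 doses have been given. Superposition: Cmin = C₀·(f + f² + … + f^3).
≈ 0.278 × (0.6156 + 0.3790 + 0.2333) ≈ 0.278 × 1.2279 ≈ 0.341 mcg/mL.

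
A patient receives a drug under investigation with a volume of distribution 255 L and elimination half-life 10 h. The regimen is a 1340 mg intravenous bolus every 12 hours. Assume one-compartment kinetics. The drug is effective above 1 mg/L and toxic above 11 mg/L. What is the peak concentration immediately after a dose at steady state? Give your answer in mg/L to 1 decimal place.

9.3 mg/L

k = ln2/t½ = ln2/10 ≈ 0.069315 h⁻¹; fraction remaining f = e^(−kτ) = e^(−0.069315×12) ≈ 0.4353.
Accumulation ratio R = 1/(1 − f) ≈ 1/0.5647 ≈ 1.7709.
Single-dose peak C₀ = D/Vd = 1340/255 ≈ 5.255 mg/L.
Cmax,ss = C₀/(1 − f) ≈ 5.255/0.5647 ≈ 9.306 mg/L.
Peak 9.3 mg/L vs MTC 11 mg/L: below toxic threshold.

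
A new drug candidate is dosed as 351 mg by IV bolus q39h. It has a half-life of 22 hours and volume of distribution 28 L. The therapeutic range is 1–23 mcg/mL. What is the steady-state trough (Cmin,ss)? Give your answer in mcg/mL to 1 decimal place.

5.2 mcg/mL

Over one 39-h interval, 39/22 ≈ 1.7727 half-lives elapse, leaving f ≈ 0.2927 of each dose.
Accumulation ratio R = 1/(1 − f) ≈ 1/0.7073 ≈ 1.4138.
Each bolus raises the concentration by D/Vd = 351/28 ≈ 12.536 mcg/mL.
Steady-state peak Cmax,ss = C₀·R ≈ 12.536 × 1.4138 ≈ 17.723 mcg/mL.
Steady-state trough Cmin,ss = Cmax,ss·f ≈ 17.723 × 0.2927 ≈ 5.188 mcg/mL.
Trough 5.2 mcg/mL vs MEC 1 mcg/mL: adequate.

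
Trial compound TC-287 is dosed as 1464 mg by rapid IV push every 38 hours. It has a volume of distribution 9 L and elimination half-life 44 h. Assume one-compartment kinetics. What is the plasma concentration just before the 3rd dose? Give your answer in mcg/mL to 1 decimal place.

f = (1/2)^(τ/t½) = (1/2)^(38/44) ≈ 0.5496.
C₀ = D/Vd = 1464/9 ≈ 162.667 mcg/mL.
Before the 3rd dose, 2 doses have been given. Superposition: Cmin = C₀·(f + f²).
≈ 162.667 × (0.5496 + 0.3021) ≈ 162.667 × 0.8517 ≈ 138.543 mcg/mL.

138.5 mcg/mL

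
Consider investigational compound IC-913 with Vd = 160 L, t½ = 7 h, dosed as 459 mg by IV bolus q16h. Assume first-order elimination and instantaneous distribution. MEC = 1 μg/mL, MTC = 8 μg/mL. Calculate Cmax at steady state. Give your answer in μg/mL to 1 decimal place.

3.6 μg/mL

τ/t½ = 16/7 ≈ 2.2857, so fraction remaining f = (1/2)^(16/7) ≈ 0.2051.
Accumulation ratio R = 1/(1 − f) ≈ 1/0.7949 ≈ 1.2580.
Single-dose peak C₀ = D/Vd = 459/160 ≈ 2.869 μg/mL.
Cmax,ss = C₀/(1 − f) ≈ 2.869/0.7949 ≈ 3.609 μg/mL.
Peak 3.6 μg/mL vs MTC 8 μg/mL: below toxic threshold.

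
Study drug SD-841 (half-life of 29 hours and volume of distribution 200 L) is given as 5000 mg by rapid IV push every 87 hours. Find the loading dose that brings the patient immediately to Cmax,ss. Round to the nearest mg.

5714 mg

f = (1/2)^(87/29) ≈ 0.125000; accumulation ratio R = 1/(1−f) ≈ 1.14286.
Loading dose to hit Cmax,ss on first dose: D_load = D_maint·R ≈ 5000 × 1.14286 ≈ 5714.30 mg.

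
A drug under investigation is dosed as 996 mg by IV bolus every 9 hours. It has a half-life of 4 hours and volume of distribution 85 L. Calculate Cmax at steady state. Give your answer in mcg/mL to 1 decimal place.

14.8 mcg/mL

τ/t½ = 9/4 ≈ 2.25, so fraction remaining f = (1/2)^(9/4) ≈ 0.2102.
At steady state, accumulation factor R = 1/(1 − e^(−kτ)) ≈ 1.2661.
Single-dose peak C₀ = D/Vd = 996/85 ≈ 11.718 mcg/mL.
Steady-state peak Cmax,ss = C₀·R ≈ 11.718 × 1.2661 ≈ 14.836 mcg/mL.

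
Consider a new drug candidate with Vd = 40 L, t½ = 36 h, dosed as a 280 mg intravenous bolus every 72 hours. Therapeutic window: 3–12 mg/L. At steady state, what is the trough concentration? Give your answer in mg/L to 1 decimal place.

τ = 72 h = 2 half-lives, so f = (1/2)^2 = 0.25.
At steady state, R = 1/(1 − 0.25) = 4/3.
Single-dose peak C₀ = D/Vd = 280/40 = 7 mg/L.
Steady-state peak Cmax,ss = C₀·R = 7 × 4/3 ≈ 9.333 mg/L.
Steady-state trough Cmin,ss = Cmax,ss·f ≈ 9.333 × 0.25 ≈ 2.333 mg/L.
Trough 2.3 mg/L vs MEC 3 mg/L: subtherapeutic.

2.3 mg/L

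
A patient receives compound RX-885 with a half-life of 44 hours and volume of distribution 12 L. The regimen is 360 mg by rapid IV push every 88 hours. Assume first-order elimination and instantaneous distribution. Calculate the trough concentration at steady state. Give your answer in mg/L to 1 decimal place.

10.0 mg/L

The dosing interval is 2 half-lives, so f = 2^(−2) = 0.25.
At steady state, R = 1/(1 − 0.25) = 4/3.
Single-dose peak C₀ = D/Vd = 360/12 = 30 mg/L.
Steady-state peak Cmax,ss = C₀·R = 30 × 4/3 ≈ 40.000 mg/L.
Steady-state trough Cmin,ss = Cmax,ss·f ≈ 40.000 × 0.25 ≈ 10.000 mg/L.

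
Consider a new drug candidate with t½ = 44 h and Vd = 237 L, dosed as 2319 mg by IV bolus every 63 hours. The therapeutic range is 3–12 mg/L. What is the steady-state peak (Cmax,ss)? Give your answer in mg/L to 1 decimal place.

15.5 mg/L

τ/t½ = 63/44 ≈ 1.4318, so fraction remaining f = (1/2)^(63/44) ≈ 0.3707.
Accumulation ratio R = 1/(1 − f) ≈ 1/0.6293 ≈ 1.5891.
Each bolus raises the concentration by D/Vd = 2319/237 ≈ 9.785 mg/L.
Steady-state peak Cmax,ss = C₀·R ≈ 9.785 × 1.5891 ≈ 15.549 mg/L.
Peak 15.5 mg/L vs MTC 12 mg/L: exceeds toxic threshold.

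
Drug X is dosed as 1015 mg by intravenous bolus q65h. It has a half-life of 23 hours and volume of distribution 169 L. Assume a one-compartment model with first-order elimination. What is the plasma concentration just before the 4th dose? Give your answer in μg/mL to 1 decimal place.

1.0 μg/mL

f = (1/2)^(τ/t½) = (1/2)^(65/23) ≈ 0.1410.
C₀ = D/Vd = 1015/169 ≈ 6.006 μg/mL.
Before the 4th dose, 3 doses have been given. Superposition: Cmin = C₀·(f + f² + … + f^3).
≈ 6.006 × (0.1410 + 0.0199 + 0.0028) ≈ 6.006 × 0.1637 ≈ 0.983 μg/mL.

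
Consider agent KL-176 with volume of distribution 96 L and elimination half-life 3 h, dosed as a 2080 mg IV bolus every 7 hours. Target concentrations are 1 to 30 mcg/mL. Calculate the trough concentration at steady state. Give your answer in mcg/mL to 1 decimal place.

k = ln2/t½ = ln2/3 ≈ 0.231049 h⁻¹; fraction remaining f = e^(−kτ) = e^(−0.231049×7) ≈ 0.1984.
Single-dose peak C₀ = D/Vd = 2080/96 ≈ 21.667 mcg/mL.
Steady-state trough Cmin,ss = C₀·f/(1−f) ≈ 21.667 × 0.1984/0.8016 ≈ 5.363 mcg/mL.
Trough 5.4 mcg/mL vs MEC 1 mcg/mL: adequate.

5.4 mcg/mL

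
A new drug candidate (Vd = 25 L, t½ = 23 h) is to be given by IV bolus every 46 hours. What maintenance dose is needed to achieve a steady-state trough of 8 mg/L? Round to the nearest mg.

600 mg

τ/t½ = 46/23 ≈ 2, so f = (1/2)^(46/23) ≈ 0.250000.
Cmin,ss = (D/Vd)·f/(1−f), so D = Cmin,ss·Vd·(1−f)/f.
D = 8 × 25 × (1−f)/f ≈ 8 × 25 × 3.00000 ≈ 600.00 mg.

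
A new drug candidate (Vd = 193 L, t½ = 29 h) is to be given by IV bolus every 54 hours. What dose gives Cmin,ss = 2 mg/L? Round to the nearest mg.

1017 mg

τ/t½ = 54/29 ≈ 1.8621, so f = (1/2)^(54/29) ≈ 0.275082.
Cmin,ss = (D/Vd)·f/(1−f), so D = Cmin,ss·Vd·(1−f)/f.
D = 2 × 193 × (1−f)/f ≈ 2 × 193 × 2.63528 ≈ 1017.22 mg.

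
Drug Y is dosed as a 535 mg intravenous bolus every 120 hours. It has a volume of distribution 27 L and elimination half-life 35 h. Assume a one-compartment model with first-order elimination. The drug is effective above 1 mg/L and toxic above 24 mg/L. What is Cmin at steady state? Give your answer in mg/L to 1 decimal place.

Over one 120-h interval, 120/35 ≈ 3.4286 half-lives elapse, leaving f ≈ 0.0929 of each dose.
Each bolus raises the concentration by D/Vd = 535/27 ≈ 19.815 mg/L.
Steady-state trough Cmin,ss = C₀·f/(1−f) ≈ 19.815 × 0.0929/0.9071 ≈ 2.029 mg/L.
Trough 2.0 mg/L vs MEC 1 mg/L: adequate.

2.0 mg/L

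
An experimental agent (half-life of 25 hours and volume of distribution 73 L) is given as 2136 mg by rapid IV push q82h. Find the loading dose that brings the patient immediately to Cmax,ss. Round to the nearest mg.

2381 mg

f = (1/2)^(82/25) ≈ 0.102949; accumulation ratio R = 1/(1−f) ≈ 1.11476.
Loading dose to hit Cmax,ss on first dose: D_load = D_maint·R ≈ 2136 × 1.11476 ≈ 2381.13 mg.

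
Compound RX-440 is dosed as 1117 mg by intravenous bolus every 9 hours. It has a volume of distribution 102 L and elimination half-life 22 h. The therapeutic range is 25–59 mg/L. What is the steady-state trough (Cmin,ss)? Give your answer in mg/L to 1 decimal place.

33.4 mg/L

τ/t½ = 9/22 ≈ 0.40909, so fraction remaining f = (1/2)^(9/22) ≈ 0.7531.
At steady state, accumulation factor R = 1/(1 − e^(−kτ)) ≈ 4.0502.
Each bolus raises the concentration by D/Vd = 1117/102 ≈ 10.951 mg/L.
Cmax,ss = C₀/(1 − f) ≈ 10.951/0.2469 ≈ 44.354 mg/L.
One interval later, Cmin,ss = Cmax,ss·e^(−kτ) ≈ 44.354 × 0.7531 ≈ 33.403 mg/L.
Trough 33.4 mg/L vs MEC 25 mg/L: adequate.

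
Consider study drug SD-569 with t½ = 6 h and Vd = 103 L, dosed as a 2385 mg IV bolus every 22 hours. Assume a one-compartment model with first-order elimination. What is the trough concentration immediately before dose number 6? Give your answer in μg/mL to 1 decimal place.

2.0 μg/mL

f = (1/2)^(τ/t½) = (1/2)^(22/6) ≈ 0.0787.
C₀ = D/Vd = 2385/103 ≈ 23.155 μg/mL.
Before the 6th dose, 5 doses have been given. Superposition: Cmin = C₀·(f + f² + … + f^5).
≈ 23.155 × (0.0787 + 0.0062 + 0.0005 + 0.0000 + 0.0000) ≈ 23.155 × 0.0854 ≈ 1.977 μg/mL.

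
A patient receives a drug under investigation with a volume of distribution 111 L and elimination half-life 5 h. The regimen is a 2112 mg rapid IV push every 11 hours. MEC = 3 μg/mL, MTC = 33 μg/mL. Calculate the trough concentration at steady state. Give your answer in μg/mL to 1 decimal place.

5.3 μg/mL

τ/t½ = 11/5 ≈ 2.2, so fraction remaining f = (1/2)^(11/5) ≈ 0.2176.
Accumulation ratio R = 1/(1 − f) ≈ 1/0.7824 ≈ 1.2781.
Single-dose peak C₀ = D/Vd = 2112/111 ≈ 19.027 μg/mL.
Cmax,ss = C₀/(1 − f) ≈ 19.027/0.7824 ≈ 24.319 μg/mL.
Steady-state trough Cmin,ss = Cmax,ss·f ≈ 24.319 × 0.2176 ≈ 5.292 μg/mL.
Trough 5.3 μg/mL vs MEC 3 μg/mL: adequate.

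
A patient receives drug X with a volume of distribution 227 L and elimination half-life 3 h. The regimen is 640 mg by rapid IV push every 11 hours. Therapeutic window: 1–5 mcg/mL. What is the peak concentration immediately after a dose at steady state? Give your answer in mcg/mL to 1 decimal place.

k = ln2/t½ = ln2/3 ≈ 0.231049 h⁻¹; fraction remaining f = e^(−kτ) = e^(−0.231049×11) ≈ 0.0787.
Accumulation ratio R = 1/(1 − f) ≈ 1/0.9213 ≈ 1.0854.
Single-dose peak C₀ = D/Vd = 640/227 ≈ 2.819 mcg/mL.
Cmax,ss = C₀/(1 − f) ≈ 2.819/0.9213 ≈ 3.060 mcg/mL.
Peak 3.1 mcg/mL vs MTC 5 mcg/mL: below toxic threshold.

3.1 mcg/mL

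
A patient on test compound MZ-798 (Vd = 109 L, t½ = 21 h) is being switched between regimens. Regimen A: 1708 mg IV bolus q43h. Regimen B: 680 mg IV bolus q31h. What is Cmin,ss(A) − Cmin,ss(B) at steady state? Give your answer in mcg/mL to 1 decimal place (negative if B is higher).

Regimen A: f = (1/2)^(43/21) ≈ 0.2419; Cmin,ss = (1708/109)·f/(1−f) ≈ 5.000 mcg/mL.
Regimen B: f = (1/2)^(31/21) ≈ 0.3594; Cmin,ss = (680/109)·f/(1−f) ≈ 3.500 mcg/mL.
Difference ≈ 5.000 − 3.500 ≈ 1.500 mcg/mL.

1.5 mcg/mL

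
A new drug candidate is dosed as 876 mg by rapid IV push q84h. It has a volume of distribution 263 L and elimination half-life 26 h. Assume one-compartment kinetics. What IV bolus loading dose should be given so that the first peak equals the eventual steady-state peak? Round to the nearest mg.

980 mg

f = (1/2)^(84/26) ≈ 0.106523; accumulation ratio R = 1/(1−f) ≈ 1.11922.
Loading dose to hit Cmax,ss on first dose: D_load = D_maint·R ≈ 876 × 1.11922 ≈ 980.44 mg.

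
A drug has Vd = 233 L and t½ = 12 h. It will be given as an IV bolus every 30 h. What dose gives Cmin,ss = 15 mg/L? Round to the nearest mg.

16276 mg

τ/t½ = 30/12 ≈ 2.5, so f = (1/2)^(30/12) ≈ 0.176777.
Cmin,ss = (D/Vd)·f/(1−f), so D = Cmin,ss·Vd·(1−f)/f.
D = 15 × 233 × (1−f)/f ≈ 15 × 233 × 4.65684 ≈ 16275.66 mg.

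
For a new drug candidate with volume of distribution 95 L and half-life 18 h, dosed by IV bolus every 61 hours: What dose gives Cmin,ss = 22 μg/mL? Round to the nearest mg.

τ/t½ = 61/18 ≈ 3.3889, so f = (1/2)^(61/18) ≈ 0.095465.
Cmin,ss = (D/Vd)·f/(1−f), so D = Cmin,ss·Vd·(1−f)/f.
D = 22 × 95 × (1−f)/f ≈ 22 × 95 × 9.47504 ≈ 19802.83 mg.

19803 mg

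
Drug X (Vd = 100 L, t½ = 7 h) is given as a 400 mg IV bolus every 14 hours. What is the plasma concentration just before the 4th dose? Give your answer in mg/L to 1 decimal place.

f = (1/2)^(τ/t½) = (1/2)^(14/7) ≈ 0.2500.
C₀ = D/Vd = 400/100 ≈ 4.000 mg/L.
Before the 4th dose, 3 doses have been given. Superposition: Cmin = C₀·(f + f² + … + f^3).
≈ 4.000 × (0.2500 + 0.0625 + 0.0156) ≈ 4.000 × 0.3281 ≈ 1.312 mg/L.

1.3 mg/L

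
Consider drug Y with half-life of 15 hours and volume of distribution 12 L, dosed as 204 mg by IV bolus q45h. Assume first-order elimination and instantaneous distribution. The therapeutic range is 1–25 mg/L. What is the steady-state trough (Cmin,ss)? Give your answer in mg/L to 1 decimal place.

2.4 mg/L

τ = 45 h = 3 half-lives, so f = (1/2)^3 = 0.125.
At steady state, R = 1/(1 − 0.125) = 8/7.
Single-dose peak C₀ = D/Vd = 204/12 = 17 mg/L.
Steady-state peak Cmax,ss = C₀·R = 17 × 8/7 ≈ 19.429 mg/L.
Steady-state trough Cmin,ss = Cmax,ss·f ≈ 19.429 × 0.125 ≈ 2.429 mg/L.
Trough 2.4 mg/L vs MEC 1 mg/L: adequate.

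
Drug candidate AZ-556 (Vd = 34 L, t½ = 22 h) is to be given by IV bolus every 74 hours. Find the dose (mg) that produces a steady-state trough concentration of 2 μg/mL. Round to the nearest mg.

632 mg

τ/t½ = 74/22 ≈ 3.3636, so f = (1/2)^(74/22) ≈ 0.097150.
Cmin,ss = (D/Vd)·f/(1−f), so D = Cmin,ss·Vd·(1−f)/f.
D = 2 × 34 × (1−f)/f ≈ 2 × 34 × 9.29336 ≈ 631.95 mg.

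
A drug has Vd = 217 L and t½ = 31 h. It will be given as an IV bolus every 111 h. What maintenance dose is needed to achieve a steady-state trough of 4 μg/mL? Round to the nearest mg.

9517 mg

τ/t½ = 111/31 ≈ 3.5806, so f = (1/2)^(111/31) ≈ 0.083583.
Cmin,ss = (D/Vd)·f/(1−f), so D = Cmin,ss·Vd·(1−f)/f.
D = 4 × 217 × (1−f)/f ≈ 4 × 217 × 10.96416 ≈ 9516.89 mg.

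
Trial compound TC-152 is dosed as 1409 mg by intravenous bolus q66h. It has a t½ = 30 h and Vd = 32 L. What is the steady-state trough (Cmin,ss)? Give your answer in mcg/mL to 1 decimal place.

τ/t½ = 66/30 ≈ 2.2, so fraction remaining f = (1/2)^(66/30) ≈ 0.2176.
Single-dose peak C₀ = D/Vd = 1409/32 ≈ 44.031 mcg/mL.
Steady-state trough Cmin,ss = C₀·f/(1−f) ≈ 44.031 × 0.2176/0.7824 ≈ 12.246 mcg/mL.

12.2 mcg/mL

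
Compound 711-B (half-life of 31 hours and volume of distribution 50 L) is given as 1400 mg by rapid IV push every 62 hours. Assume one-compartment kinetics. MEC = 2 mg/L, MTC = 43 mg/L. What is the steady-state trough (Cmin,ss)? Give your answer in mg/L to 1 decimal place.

9.3 mg/L

τ = 62 h = 2 half-lives, so f = (1/2)^2 = 0.25.
At steady state, R = 1/(1 − 0.25) = 4/3.
Single-dose peak C₀ = D/Vd = 1400/50 = 28 mg/L.
Steady-state peak Cmax,ss = C₀·R = 28 × 4/3 ≈ 37.333 mg/L.
Steady-state trough Cmin,ss = Cmax,ss·f ≈ 37.333 × 0.25 ≈ 9.333 mg/L.
Trough 9.3 mg/L vs MEC 2 mg/L: adequate.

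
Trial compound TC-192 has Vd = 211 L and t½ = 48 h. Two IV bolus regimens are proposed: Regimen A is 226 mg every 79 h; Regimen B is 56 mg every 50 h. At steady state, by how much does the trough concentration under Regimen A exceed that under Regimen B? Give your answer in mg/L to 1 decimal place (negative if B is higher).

0.3 mg/L

Regimen A: f = (1/2)^(79/48) ≈ 0.3196; Cmin,ss = (226/211)·f/(1−f) ≈ 0.503 mg/L.
Regimen B: f = (1/2)^(50/48) ≈ 0.4858; Cmin,ss = (56/211)·f/(1−f) ≈ 0.251 mg/L.
Difference ≈ 0.503 − 0.251 ≈ 0.252 mg/L.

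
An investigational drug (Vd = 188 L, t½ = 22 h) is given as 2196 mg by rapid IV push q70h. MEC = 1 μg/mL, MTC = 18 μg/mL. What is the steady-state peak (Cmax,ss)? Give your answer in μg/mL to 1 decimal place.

13.1 μg/mL

Over one 70-h interval, 70/22 ≈ 3.1818 half-lives elapse, leaving f ≈ 0.1102 of each dose.
At steady state, accumulation factor R = 1/(1 − e^(−kτ)) ≈ 1.1238.
Single-dose peak C₀ = D/Vd = 2196/188 ≈ 11.681 μg/mL.
Cmax,ss = C₀/(1 − f) ≈ 11.681/0.8898 ≈ 13.128 μg/mL.
Peak 13.1 μg/mL vs MTC 18 μg/mL: below toxic threshold.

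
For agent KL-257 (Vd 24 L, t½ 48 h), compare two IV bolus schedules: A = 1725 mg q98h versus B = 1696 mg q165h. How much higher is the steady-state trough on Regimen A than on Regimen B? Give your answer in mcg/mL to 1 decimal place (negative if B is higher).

15.9 mcg/mL

Regimen A: f = (1/2)^(98/48) ≈ 0.2429; Cmin,ss = (1725/24)·f/(1−f) ≈ 23.060 mcg/mL.
Regimen B: f = (1/2)^(165/48) ≈ 0.0923; Cmin,ss = (1696/24)·f/(1−f) ≈ 7.186 mcg/mL.
Difference ≈ 23.060 − 7.186 ≈ 15.874 mcg/mL.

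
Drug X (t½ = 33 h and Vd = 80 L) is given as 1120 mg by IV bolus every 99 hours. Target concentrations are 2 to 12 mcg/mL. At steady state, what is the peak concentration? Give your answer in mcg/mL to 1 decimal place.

τ = 99 h = 3 half-lives, so f = (1/2)^3 = 0.125.
Accumulation ratio R = 1/(1 − f) = 1/0.875 = 8/7.
Single-dose peak C₀ = D/Vd = 1120/80 = 14 mcg/mL.
Steady-state peak Cmax,ss = C₀·R = 14 × 8/7 ≈ 16.000 mcg/mL.
Peak 16.0 mcg/mL vs MTC 12 mcg/mL: exceeds toxic threshold.

16.0 mcg/mL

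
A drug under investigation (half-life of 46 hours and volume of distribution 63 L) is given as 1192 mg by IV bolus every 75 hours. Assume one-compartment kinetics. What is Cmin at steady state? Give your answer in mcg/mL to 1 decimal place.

9.0 mcg/mL

τ/t½ = 75/46 ≈ 1.6304, so fraction remaining f = (1/2)^(75/46) ≈ 0.3230.
At steady state, accumulation factor R = 1/(1 − e^(−kτ)) ≈ 1.4771.
Each bolus raises the concentration by D/Vd = 1192/63 ≈ 18.921 mcg/mL.
Cmax,ss = C₀/(1 − f) ≈ 18.921/0.6770 ≈ 27.948 mcg/mL.
Steady-state trough Cmin,ss = Cmax,ss·f ≈ 27.948 × 0.3230 ≈ 9.027 mcg/mL.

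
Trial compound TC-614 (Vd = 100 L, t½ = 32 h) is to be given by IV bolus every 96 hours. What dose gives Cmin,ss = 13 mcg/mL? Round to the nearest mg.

9100 mg

τ/t½ = 96/32 ≈ 3, so f = (1/2)^(96/32) ≈ 0.125000.
Cmin,ss = (D/Vd)·f/(1−f), so D = Cmin,ss·Vd·(1−f)/f.
D = 13 × 100 × (1−f)/f ≈ 13 × 100 × 7.00000 ≈ 9100.00 mg.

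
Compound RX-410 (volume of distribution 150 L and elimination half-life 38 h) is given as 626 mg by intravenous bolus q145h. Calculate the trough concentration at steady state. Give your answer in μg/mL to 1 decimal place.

0.3 μg/mL

k = ln2/t½ = ln2/38 ≈ 0.018241 h⁻¹; fraction remaining f = e^(−kτ) = e^(−0.018241×145) ≈ 0.0710.
At steady state, accumulation factor R = 1/(1 − e^(−kτ)) ≈ 1.0764.
Each bolus raises the concentration by D/Vd = 626/150 ≈ 4.173 μg/mL.
Steady-state peak Cmax,ss = C₀·R ≈ 4.173 × 1.0764 ≈ 4.492 μg/mL.
One interval later, Cmin,ss = Cmax,ss·e^(−kτ) ≈ 4.492 × 0.0710 ≈ 0.319 μg/mL.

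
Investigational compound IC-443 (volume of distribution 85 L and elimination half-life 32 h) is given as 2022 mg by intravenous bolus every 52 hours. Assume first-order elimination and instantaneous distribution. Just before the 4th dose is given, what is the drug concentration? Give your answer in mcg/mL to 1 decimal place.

11.0 mcg/mL

f = (1/2)^(τ/t½) = (1/2)^(52/32) ≈ 0.3242.
C₀ = D/Vd = 2022/85 ≈ 23.788 mcg/mL.
Before the 4th dose, 3 doses have been given. Superposition: Cmin = C₀·(f + f² + … + f^3).
≈ 23.788 × (0.3242 + 0.1051 + 0.0341) ≈ 23.788 × 0.4634 ≈ 11.023 mcg/mL.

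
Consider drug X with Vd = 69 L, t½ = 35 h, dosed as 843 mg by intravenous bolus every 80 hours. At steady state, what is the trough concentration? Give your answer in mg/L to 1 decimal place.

3.2 mg/L

Over one 80-h interval, 80/35 ≈ 2.2857 half-lives elapse, leaving f ≈ 0.2051 of each dose.
Accumulation ratio R = 1/(1 − f) ≈ 1/0.7949 ≈ 1.2580.
Single-dose peak C₀ = D/Vd = 843/69 ≈ 12.217 mg/L.
Cmax,ss = C₀/(1 − f) ≈ 12.217/0.7949 ≈ 15.369 mg/L.
Steady-state trough Cmin,ss = Cmax,ss·f ≈ 15.369 × 0.2051 ≈ 3.152 mg/L.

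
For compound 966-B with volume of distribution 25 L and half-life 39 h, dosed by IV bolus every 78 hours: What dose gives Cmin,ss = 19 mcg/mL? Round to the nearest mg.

τ/t½ = 78/39 ≈ 2, so f = (1/2)^(78/39) ≈ 0.250000.
Cmin,ss = (D/Vd)·f/(1−f), so D = Cmin,ss·Vd·(1−f)/f.
D = 19 × 25 × (1−f)/f ≈ 19 × 25 × 3.00000 ≈ 1425.00 mg.

1425 mg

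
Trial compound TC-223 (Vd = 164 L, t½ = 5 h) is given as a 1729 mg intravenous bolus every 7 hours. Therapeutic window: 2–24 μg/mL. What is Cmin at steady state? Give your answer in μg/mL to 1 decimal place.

Over one 7-h interval, 7/5 ≈ 1.4 half-lives elapse, leaving f ≈ 0.3789 of each dose.
Single-dose peak C₀ = D/Vd = 1729/164 ≈ 10.543 μg/mL.
Steady-state trough Cmin,ss = C₀·f/(1−f) ≈ 10.543 × 0.3789/0.6211 ≈ 6.432 μg/mL.
Trough 6.4 μg/mL vs MEC 2 μg/mL: adequate.

6.4 μg/mL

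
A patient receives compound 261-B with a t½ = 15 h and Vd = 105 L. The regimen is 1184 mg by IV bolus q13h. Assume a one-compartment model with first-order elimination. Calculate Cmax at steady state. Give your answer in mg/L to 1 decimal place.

25.0 mg/L

τ/t½ = 13/15 ≈ 0.86667, so fraction remaining f = (1/2)^(13/15) ≈ 0.5484.
Accumulation ratio R = 1/(1 − f) ≈ 1/0.4516 ≈ 2.2143.
Each bolus raises the concentration by D/Vd = 1184/105 ≈ 11.276 mg/L.
Cmax,ss = C₀/(1 − f) ≈ 11.276/0.4516 ≈ 24.969 mg/L.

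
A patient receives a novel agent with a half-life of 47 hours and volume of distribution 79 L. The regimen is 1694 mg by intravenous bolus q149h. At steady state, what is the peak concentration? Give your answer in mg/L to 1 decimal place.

k = ln2/t½ = ln2/47 ≈ 0.014748 h⁻¹; fraction remaining f = e^(−kτ) = e^(−0.014748×149) ≈ 0.1111.
Accumulation ratio R = 1/(1 − f) ≈ 1/0.8889 ≈ 1.1250.
Single-dose peak C₀ = D/Vd = 1694/79 ≈ 21.443 mg/L.
Steady-state peak Cmax,ss = C₀·R ≈ 21.443 × 1.1250 ≈ 24.123 mg/L.

24.1 mg/L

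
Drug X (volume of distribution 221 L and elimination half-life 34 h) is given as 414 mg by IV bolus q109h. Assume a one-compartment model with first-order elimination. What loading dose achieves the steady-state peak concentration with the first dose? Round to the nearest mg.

f = (1/2)^(109/34) ≈ 0.108376; accumulation ratio R = 1/(1−f) ≈ 1.12155.
Loading dose to hit Cmax,ss on first dose: D_load = D_maint·R ≈ 414 × 1.12155 ≈ 464.32 mg.

464 mg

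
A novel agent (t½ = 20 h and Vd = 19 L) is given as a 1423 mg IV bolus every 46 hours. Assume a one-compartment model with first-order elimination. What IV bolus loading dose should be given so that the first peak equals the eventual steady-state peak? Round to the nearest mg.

1786 mg

f = (1/2)^(46/20) ≈ 0.203063; accumulation ratio R = 1/(1−f) ≈ 1.25480.
Loading dose to hit Cmax,ss on first dose: D_load = D_maint·R ≈ 1423 × 1.25480 ≈ 1785.58 mg.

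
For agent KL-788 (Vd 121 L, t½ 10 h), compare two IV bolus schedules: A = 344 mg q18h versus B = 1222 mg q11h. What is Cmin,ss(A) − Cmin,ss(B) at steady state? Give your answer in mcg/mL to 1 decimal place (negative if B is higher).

-7.7 mcg/mL

Regimen A: f = (1/2)^(18/10) ≈ 0.2872; Cmin,ss = (344/121)·f/(1−f) ≈ 1.145 mcg/mL.
Regimen B: f = (1/2)^(11/10) ≈ 0.4665; Cmin,ss = (1222/121)·f/(1−f) ≈ 8.831 mcg/mL.
Difference ≈ 1.145 − 8.831 ≈ -7.686 mcg/mL.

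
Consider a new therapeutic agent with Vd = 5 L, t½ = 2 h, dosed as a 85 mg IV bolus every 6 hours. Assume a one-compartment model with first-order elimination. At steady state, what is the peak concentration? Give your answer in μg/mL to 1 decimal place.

The dosing interval is 3 half-lives, so f = 2^(−3) = 0.125.
Accumulation ratio R = 1/(1 − f) = 1/0.875 = 8/7.
Single-dose peak C₀ = D/Vd = 85/5 = 17 μg/mL.
Steady-state peak Cmax,ss = C₀·R = 17 × 8/7 ≈ 19.429 μg/mL.

19.4 μg/mL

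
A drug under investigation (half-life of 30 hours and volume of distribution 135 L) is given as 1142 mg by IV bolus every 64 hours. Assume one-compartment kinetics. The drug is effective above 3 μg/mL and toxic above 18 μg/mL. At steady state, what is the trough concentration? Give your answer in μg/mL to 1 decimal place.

Over one 64-h interval, 64/30 ≈ 2.1333 half-lives elapse, leaving f ≈ 0.2279 of each dose.
Accumulation ratio R = 1/(1 − f) ≈ 1/0.7721 ≈ 1.2952.
Single-dose peak C₀ = D/Vd = 1142/135 ≈ 8.459 μg/mL.
Cmax,ss = C₀/(1 − f) ≈ 8.459/0.7721 ≈ 10.956 μg/mL.
Steady-state trough Cmin,ss = Cmax,ss·f ≈ 10.956 × 0.2279 ≈ 2.497 μg/mL.
Trough 2.5 μg/mL vs MEC 3 μg/mL: subtherapeutic.

2.5 μg/mL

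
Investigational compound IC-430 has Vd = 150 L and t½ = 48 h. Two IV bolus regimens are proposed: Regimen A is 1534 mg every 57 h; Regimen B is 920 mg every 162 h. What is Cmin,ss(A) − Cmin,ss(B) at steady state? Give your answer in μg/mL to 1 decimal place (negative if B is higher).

7.4 μg/mL

Regimen A: f = (1/2)^(57/48) ≈ 0.4391; Cmin,ss = (1534/150)·f/(1−f) ≈ 8.006 μg/mL.
Regimen B: f = (1/2)^(162/48) ≈ 0.0964; Cmin,ss = (920/150)·f/(1−f) ≈ 0.654 μg/mL.
Difference ≈ 8.006 − 0.654 ≈ 7.352 μg/mL.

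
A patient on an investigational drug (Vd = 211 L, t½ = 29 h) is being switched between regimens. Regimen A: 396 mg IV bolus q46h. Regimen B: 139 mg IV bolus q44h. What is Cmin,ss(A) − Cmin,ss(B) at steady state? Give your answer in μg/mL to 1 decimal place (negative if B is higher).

0.6 μg/mL

Regimen A: f = (1/2)^(46/29) ≈ 0.3330; Cmin,ss = (396/211)·f/(1−f) ≈ 0.937 μg/mL.
Regimen B: f = (1/2)^(44/29) ≈ 0.3494; Cmin,ss = (139/211)·f/(1−f) ≈ 0.354 μg/mL.
Difference ≈ 0.937 − 0.354 ≈ 0.583 μg/mL.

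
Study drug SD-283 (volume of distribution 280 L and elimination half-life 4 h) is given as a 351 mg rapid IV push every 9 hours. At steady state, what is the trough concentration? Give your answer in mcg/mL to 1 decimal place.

τ/t½ = 9/4 ≈ 2.25, so fraction remaining f = (1/2)^(9/4) ≈ 0.2102.
At steady state, accumulation factor R = 1/(1 − e^(−kτ)) ≈ 1.2661.
Single-dose peak C₀ = D/Vd = 351/280 ≈ 1.254 mcg/mL.
Steady-state peak Cmax,ss = C₀·R ≈ 1.254 × 1.2661 ≈ 1.588 mcg/mL.
Steady-state trough Cmin,ss = Cmax,ss·f ≈ 1.588 × 0.2102 ≈ 0.334 mcg/mL.

0.3 mcg/mL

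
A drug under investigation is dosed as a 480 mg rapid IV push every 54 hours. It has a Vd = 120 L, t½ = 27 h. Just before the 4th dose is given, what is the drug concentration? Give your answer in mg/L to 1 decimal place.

f = (1/2)^(τ/t½) = (1/2)^(54/27) ≈ 0.2500.
C₀ = D/Vd = 480/120 ≈ 4.000 mg/L.
Before the 4th dose, 3 doses have been given. Superposition: Cmin = C₀·(f + f² + … + f^3).
≈ 4.000 × (0.2500 + 0.0625 + 0.0156) ≈ 4.000 × 0.3281 ≈ 1.312 mg/L.

1.3 mg/L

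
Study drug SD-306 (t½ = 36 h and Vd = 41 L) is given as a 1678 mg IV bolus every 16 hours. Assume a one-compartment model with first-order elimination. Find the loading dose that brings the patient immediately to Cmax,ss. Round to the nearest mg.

f = (1/2)^(16/36) ≈ 0.734867; accumulation ratio R = 1/(1−f) ≈ 3.77169.
Loading dose to hit Cmax,ss on first dose: D_load = D_maint·R ≈ 1678 × 3.77169 ≈ 6328.90 mg.

6329 mg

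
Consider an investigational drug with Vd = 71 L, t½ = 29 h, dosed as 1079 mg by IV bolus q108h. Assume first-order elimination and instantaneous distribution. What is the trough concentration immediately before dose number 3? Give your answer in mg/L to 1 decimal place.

1.2 mg/L

f = (1/2)^(τ/t½) = (1/2)^(108/29) ≈ 0.0757.
C₀ = D/Vd = 1079/71 ≈ 15.197 mg/L.
Before the 3rd dose, 2 doses have been given. Superposition: Cmin = C₀·(f + f²).
≈ 15.197 × (0.0757 + 0.0057) ≈ 15.197 × 0.0814 ≈ 1.237 mg/L.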